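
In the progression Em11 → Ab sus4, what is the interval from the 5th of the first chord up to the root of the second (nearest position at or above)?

Em11 has B as its 5th, and Ab sus4 has Ab as its root.
From B to Ab: 9 semitones over a seventh = diminished.

d7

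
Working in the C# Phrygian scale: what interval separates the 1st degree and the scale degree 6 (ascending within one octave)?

minor 6th

Spelling the C# Phrygian scale: C# D E F# G# A B.
So we need the interval from C# up to A.
C# up to A is 8 semitones, a half step narrower than a major sixth, so the interval is minor.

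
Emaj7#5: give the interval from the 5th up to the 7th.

minor 3rd

E augmented major seventh is spelled E, G#, B#, D#.
5th = B#; 7th = D#.
3 letter names make it a third; at 3 semitones (a half step narrower than major) the quality is minor.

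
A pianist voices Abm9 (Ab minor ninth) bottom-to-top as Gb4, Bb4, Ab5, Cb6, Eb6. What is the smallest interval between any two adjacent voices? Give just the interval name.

minor third

Adjacent intervals: Gb4→Bb4 = major third; Bb4→Ab5 = minor seventh; Ab5→Cb6 = minor third; Cb6→Eb6 = major third.
The smallest is Ab5 to Cb6, a minor third (3 semitones).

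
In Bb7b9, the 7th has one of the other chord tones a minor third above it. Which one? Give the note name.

Cb

The chord tones of Bb7b9 (Bb dominant seventh flat nine) are Bb–D–F–Ab–Cb.
The 7th is Ab. A minor third above Ab is Cb.
Cb is the chord's 9th.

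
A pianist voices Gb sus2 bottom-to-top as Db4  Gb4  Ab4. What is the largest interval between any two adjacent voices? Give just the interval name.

Adjacent intervals: Db4→Gb4 = perfect fourth; Gb4→Ab4 = major second.
The largest is Db4 to Gb4, a perfect fourth (5 semitones).

perfect fourth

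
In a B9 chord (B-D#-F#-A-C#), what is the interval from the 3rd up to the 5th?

minor third

3rd = D#; 5th = F#.
D# up to F# is 3 semitones, a half step narrower than a major third, so the interval is minor.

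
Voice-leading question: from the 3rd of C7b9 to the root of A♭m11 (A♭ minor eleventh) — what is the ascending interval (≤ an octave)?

diminished fourth

C7b9 has E as its 3rd, and A♭m11 (A♭ minor eleventh) has A♭ as its root.
E up to A♭ is 4 semitones, a half step narrower than a perfect fourth, so the interval is diminished.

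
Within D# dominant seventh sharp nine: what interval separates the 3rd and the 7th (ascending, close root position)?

D#7#9 is spelled D# F## A# C# E##.
The 3rd is F## and the 7th is C#.
F## up to C# is 6 semitones, a half step narrower than a perfect fifth, so the interval is diminished.

diminished fifth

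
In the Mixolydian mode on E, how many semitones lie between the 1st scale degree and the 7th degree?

The scale is E F# G# A B C# D.
E up to D is a minor seventh — 10 semitones.

10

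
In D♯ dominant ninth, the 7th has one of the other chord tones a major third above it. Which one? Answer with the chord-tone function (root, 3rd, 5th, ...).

9th

D♯9 (D♯ dominant ninth): D♯ F𝄪 A♯ C♯ E♯.
The 7th is C♯. A major third above C♯ is E♯.
E♯ is the chord's 9th.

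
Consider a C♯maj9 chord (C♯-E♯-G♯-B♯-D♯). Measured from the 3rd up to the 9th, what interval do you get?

minor seventh

The 3rd is E♯ and the 9th is D♯.
From E♯ to D♯: 10 semitones over a seventh = minor.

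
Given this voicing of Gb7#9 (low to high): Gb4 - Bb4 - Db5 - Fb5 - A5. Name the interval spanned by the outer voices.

The outer voices are Gb4 and A5.
9 letter names make it a ninth; at 15 semitones (a half step wider than major) the quality is augmented.

augmented ninth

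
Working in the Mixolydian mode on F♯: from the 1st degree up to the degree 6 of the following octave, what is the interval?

Spelling the Mixolydian mode on F♯: F♯ G♯ A♯ B C♯ D♯ E.
1st degree = F♯; degree 6 (up an octave) = D♯.
Counting 13 letters and 21 half steps from F♯ gives a major thirteenth.

major thirteenth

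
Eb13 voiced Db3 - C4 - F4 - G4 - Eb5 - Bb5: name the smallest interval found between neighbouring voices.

Adjacent intervals: Db3→C4 = major seventh; C4→F4 = perfect fourth; F4→G4 = major second; G4→Eb5 = minor sixth; Eb5→Bb5 = perfect fifth.
The smallest is F4 to G4, a major second (2 semitones).

major second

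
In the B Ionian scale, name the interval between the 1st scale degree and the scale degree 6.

B major: B C♯ D♯ E F♯ G♯ A♯.
That puts B below G♯.
From B to G♯ is 9 semitones, exactly the major sixth.

M6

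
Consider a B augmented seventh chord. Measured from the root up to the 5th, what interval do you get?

A5

The chord tones of Baug7 are B D# F## A.
So we need the interval from B up to F##.
From B to F##: 8 semitones over a fifth = augmented.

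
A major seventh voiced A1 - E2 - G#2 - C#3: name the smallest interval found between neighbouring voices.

Adjacent intervals: A1→E2 = perfect fifth; E2→G#2 = major third; G#2→C#3 = perfect fourth.
The smallest is E2 to G#2, a major third (4 semitones).

major third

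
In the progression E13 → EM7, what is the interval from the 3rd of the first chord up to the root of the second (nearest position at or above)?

The 3rd of E13 is G#; the root of EM7 is E.
6 letter names make it a sixth; at 8 semitones (a half step narrower than major) the quality is minor.

minor sixth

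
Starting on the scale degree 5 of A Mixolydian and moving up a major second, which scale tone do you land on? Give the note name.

The scale is A B C# D E F# G.
The scale degree 5 is E; a major second above that is F# — scale degree 6.

F#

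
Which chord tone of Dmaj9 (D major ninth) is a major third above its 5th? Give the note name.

The chord tones of Dmaj9 are D–F♯–A–C♯–E.
The 5th is A. A major third above A is C♯.
C♯ is the chord's 7th.

C#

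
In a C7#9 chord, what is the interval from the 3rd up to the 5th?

The chord tones of C7#9 (C dominant seventh sharp nine) are C–E–G–Bb–D#.
3rd = E; 5th = G.
E up to G is 3 semitones, a half step narrower than a major third, so the interval is minor.

minor 3rd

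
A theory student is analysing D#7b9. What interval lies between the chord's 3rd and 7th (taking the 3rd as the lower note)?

D#7b9 (D# dominant seventh flat nine) is spelled D#–F##–A#–C#–E.
The 3rd is F## and the 7th is C#.
F## up to C# is 6 semitones, a half step narrower than a perfect fifth, so the interval is diminished.
This 3–7 tritone is the characteristic tension at the heart of the dominant sound.

diminished fifth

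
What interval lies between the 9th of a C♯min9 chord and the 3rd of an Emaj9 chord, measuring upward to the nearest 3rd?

C♯min9 has D♯ as its 9th, and Emaj9 has G♯ as its 3rd.
Counting 4 letters and 5 half steps from D♯ gives a perfect fourth.

P4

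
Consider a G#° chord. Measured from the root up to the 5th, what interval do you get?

diminished 5th

Spelling the chord: G#–B–D.
The root is G# and the 5th is D.
5 letter names make it a fifth; at 6 semitones (a half step narrower than perfect) the quality is diminished.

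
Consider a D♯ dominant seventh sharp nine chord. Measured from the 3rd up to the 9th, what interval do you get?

major seventh

Spelling the chord: D♯-F𝄪-A♯-C♯-E𝄪.
The 3rd is F𝄪 and the 9th is E𝄪.
Counting 7 letters and 11 half steps from F𝄪 gives a major seventh.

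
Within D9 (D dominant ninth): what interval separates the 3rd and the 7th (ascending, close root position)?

Spelling the chord: D F♯ A C E.
So we need the interval from F♯ up to C.
From F♯ to C: 6 semitones over a fifth = diminished.

diminished fifth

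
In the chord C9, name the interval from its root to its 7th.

C dominant ninth is spelled C-E-G-Bb-D.
That puts C below Bb.
7 letter names make it a seventh; at 10 semitones (a half step narrower than major) the quality is minor.

minor seventh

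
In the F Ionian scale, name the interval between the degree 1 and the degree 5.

Spelling the F Ionian scale: F G A B♭ C D E.
So we need the interval from F up to C.
Counting 5 letters and 7 half steps from F gives a perfect fifth.

perfect fifth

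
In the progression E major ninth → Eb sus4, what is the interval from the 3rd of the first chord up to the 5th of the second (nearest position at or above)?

diminished third

E major ninth has G# as its 3rd, and Eb sus4 has Bb as its 5th.
3 letter names make it a third; at 2 semitones (a whole step narrower than major) the quality is diminished.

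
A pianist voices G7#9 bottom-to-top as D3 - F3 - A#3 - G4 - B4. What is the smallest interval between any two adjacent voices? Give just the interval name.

Adjacent intervals: D3→F3 = minor third; F3→A#3 = augmented third; A#3→G4 = diminished seventh; G4→B4 = major third.
The smallest is D3 to F3, a minor third (3 semitones).

minor third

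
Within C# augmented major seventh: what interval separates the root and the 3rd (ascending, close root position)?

Spelling the chord: C# E# G## B#.
The root is C# and the 3rd is E#.
C# up to E# spans 3 letter names and 4 semitones — a major third.

major third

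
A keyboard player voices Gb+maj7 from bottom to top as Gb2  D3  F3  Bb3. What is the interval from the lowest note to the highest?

major 10th

The outer voices are Gb2 and Bb3.
Gb up to Bb spans 10 letter names and 16 semitones — a major tenth.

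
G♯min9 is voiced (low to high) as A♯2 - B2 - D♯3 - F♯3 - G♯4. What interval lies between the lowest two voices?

minor second

Those voices are A♯2 and B2.
2 letter names make it a second; at 1 semitone (a half step narrower than major) the quality is minor.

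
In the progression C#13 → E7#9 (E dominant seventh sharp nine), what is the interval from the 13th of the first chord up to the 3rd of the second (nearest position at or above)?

minor seventh

C#13 has A# as its 13th, and E7#9 (E dominant seventh sharp nine) has G# as its 3rd.
7 letter names make it a seventh; at 10 semitones (a half step narrower than major) the quality is minor.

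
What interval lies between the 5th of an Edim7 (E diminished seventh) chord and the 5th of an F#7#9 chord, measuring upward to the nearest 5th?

Edim7 (E diminished seventh) has Bb as its 5th, and F#7#9 has C# as its 5th.
2 letter names make it a second; at 3 semitones (a half step wider than major) the quality is augmented.

augmented 2nd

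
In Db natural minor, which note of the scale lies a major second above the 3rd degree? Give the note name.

Gb

The scale is Db Eb Fb Gb Ab Bbb Cb.
The 3rd degree is Fb; a major second above that is Gb — scale degree 4.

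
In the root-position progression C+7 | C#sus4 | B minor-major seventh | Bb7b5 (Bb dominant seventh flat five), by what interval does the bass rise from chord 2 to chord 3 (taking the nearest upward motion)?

minor seventh

The roots are C# and B.
C# up to B is 10 semitones, a half step narrower than a major seventh, so the interval is minor.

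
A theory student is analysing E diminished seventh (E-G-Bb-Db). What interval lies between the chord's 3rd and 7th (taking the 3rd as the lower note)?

diminished fifth

So we need the interval from G up to Db.
5 letter names make it a fifth; at 6 semitones (a half step narrower than perfect) the quality is diminished.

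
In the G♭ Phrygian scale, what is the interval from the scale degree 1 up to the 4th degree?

The scale runs G♭ A𝄫 B𝄫 C♭ D♭ E𝄫 F♭.
The scale degree 1 is G♭ and the scale degree 4 is C♭.
Counting 4 letters and 5 half steps from G♭ gives a perfect fourth.

perfect fourth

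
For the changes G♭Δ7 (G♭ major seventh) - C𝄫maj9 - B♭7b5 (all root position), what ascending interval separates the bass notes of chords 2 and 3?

augmented seventh

The roots are C𝄫 and B♭.
C𝄫 up to B♭ is 12 semitones, a half step wider than a major seventh, so the interval is augmented.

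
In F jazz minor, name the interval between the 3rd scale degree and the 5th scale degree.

major third

Spelling F jazz minor: F G A♭ B♭ C D E.
So we need the interval from A♭ up to C.
Counting 3 letters and 4 half steps from A♭ gives a major third.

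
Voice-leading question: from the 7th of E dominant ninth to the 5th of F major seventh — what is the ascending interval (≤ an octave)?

The 7th of E dominant ninth is D; the 5th of F major seventh is C.
7 letter names make it a seventh; at 10 semitones (a half step narrower than major) the quality is minor.

minor seventh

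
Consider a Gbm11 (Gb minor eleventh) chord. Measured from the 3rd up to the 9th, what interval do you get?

major 7th

Gb minor eleventh is spelled Gb-Bbb-Db-Fb-Ab-Cb.
3rd = Bbb; 9th = Ab.
Counting 7 letters and 11 half steps from Bbb gives a major seventh.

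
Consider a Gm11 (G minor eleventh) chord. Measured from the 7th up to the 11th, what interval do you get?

perfect fifth

Gm11 (G minor eleventh): G B♭ D F A C.
So we need the interval from F up to C.
Counting 5 letters and 7 half steps from F gives a perfect fifth.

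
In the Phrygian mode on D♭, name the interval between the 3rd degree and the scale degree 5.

The scale runs D♭ E𝄫 F♭ G♭ A♭ B𝄫 C♭.
That puts F♭ below A♭.
F♭ up to A♭ spans 3 letter names and 4 semitones — a major third.

major third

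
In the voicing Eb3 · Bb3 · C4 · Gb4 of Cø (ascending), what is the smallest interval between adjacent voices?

Adjacent intervals: Eb3→Bb3 = perfect fifth; Bb3→C4 = major second; C4→Gb4 = diminished fifth.
The smallest is Bb3 to C4, a major second (2 semitones).

major second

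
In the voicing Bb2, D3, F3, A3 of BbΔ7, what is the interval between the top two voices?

Those voices are F3 and A3.
F up to A spans 3 letter names and 4 semitones — a major third.

major third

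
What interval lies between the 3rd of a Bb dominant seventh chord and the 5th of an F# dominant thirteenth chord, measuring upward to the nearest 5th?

The 3rd of Bb dominant seventh is D; the 5th of F# dominant thirteenth is C#.
Counting 7 letters and 11 half steps from D gives a major seventh.

M7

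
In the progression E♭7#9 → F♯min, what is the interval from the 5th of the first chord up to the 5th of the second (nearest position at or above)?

augmented second

The 5th of E♭7#9 is B♭; the 5th of F♯min is C♯.
B♭ up to C♯ is 3 semitones, a half step wider than a major second, so the interval is augmented.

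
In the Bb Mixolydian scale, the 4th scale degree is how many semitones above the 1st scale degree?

The scale is Bb C D Eb F G Ab.
Bb up to Eb is a perfect fourth — 5 semitones.

5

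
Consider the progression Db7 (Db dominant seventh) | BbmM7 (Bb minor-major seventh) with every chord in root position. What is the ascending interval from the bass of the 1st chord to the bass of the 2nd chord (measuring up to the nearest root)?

major 6th

The roots are Db and Bb.
From Db to Bb is 9 semitones, exactly the major sixth.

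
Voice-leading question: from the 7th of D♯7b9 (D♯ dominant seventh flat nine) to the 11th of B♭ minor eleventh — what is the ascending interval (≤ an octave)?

The 7th of D♯7b9 (D♯ dominant seventh flat nine) is C♯; the 11th of B♭ minor eleventh is E♭.
3 letter names make it a third; at 2 semitones (a whole step narrower than major) the quality is diminished.

diminished third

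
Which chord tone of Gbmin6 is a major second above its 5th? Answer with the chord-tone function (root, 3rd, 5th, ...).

6th

The chord tones of Gbm6 (Gb minor sixth) are Gb Bbb Db Eb.
The 5th is Db. A major second above Db is Eb.
Eb is the chord's 6th.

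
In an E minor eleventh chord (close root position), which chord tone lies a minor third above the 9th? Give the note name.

Spelling the chord: E G B D F# A.
The 9th is F#. A minor third above F# is A.
A is the chord's 11th.

A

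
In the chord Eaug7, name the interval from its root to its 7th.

Spelling the chord: E G# B# D.
The root is E and the 7th is D.
E up to D is 10 semitones, a half step narrower than a major seventh, so the interval is minor.

m7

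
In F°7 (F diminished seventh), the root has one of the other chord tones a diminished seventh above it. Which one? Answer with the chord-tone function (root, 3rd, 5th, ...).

7th

The chord tones of F°7 (F diminished seventh) are F–Ab–Cb–Ebb.
The root is F. A diminished seventh above F is Ebb.
Ebb is the chord's 7th.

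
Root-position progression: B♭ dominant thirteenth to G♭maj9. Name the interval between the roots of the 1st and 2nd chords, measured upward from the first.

minor sixth

The roots are B♭ and G♭.
6 letter names make it a sixth; at 8 semitones (a half step narrower than major) the quality is minor.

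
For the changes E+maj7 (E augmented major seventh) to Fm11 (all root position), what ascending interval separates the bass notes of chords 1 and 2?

The roots are E and F.
2 letter names make it a second; at 1 semitone (a half step narrower than major) the quality is minor.

minor second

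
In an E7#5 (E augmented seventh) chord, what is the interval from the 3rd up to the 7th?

The chord tones of E augmented seventh are E–G#–B#–D.
3rd = G#; 7th = D.
5 letter names make it a fifth; at 6 semitones (a half step narrower than perfect) the quality is diminished.
That tritone between 3rd and 7th is what gives the dominant seventh its pull toward resolution.

diminished fifth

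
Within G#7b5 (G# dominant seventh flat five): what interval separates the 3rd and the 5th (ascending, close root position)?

diminished third

G#7b5 is spelled G#, B#, D, F#.
That puts B# below D.
3 letter names make it a third; at 2 semitones (a whole step narrower than major) the quality is diminished.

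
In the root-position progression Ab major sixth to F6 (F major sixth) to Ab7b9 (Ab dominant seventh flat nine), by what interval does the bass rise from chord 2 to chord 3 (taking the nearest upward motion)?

minor third

The roots are F and Ab.
3 letter names make it a third; at 3 semitones (a half step narrower than major) the quality is minor.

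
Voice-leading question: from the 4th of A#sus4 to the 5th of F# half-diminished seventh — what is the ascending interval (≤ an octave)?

The 4th of A#sus4 is D#; the 5th of F# half-diminished seventh is C.
D# up to C is 9 semitones, a whole step narrower than a major seventh, so the interval is diminished.

diminished seventh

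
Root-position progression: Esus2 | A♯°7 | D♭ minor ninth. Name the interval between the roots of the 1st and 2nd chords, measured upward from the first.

The roots are E and A♯.
E up to A♯ is 6 semitones, a half step wider than a perfect fourth, so the interval is augmented.

augmented fourth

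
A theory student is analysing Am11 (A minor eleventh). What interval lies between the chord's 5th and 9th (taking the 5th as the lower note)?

Spelling the chord: A, C, E, G, B, D.
The 5th is E and the 9th is B.
From E to B is 7 semitones, exactly the perfect fifth.

perfect fifth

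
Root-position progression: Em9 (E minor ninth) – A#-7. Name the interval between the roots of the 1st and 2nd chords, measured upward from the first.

A4

The roots are E and A#.
E up to A# is 6 semitones, a half step wider than a perfect fourth, so the interval is augmented.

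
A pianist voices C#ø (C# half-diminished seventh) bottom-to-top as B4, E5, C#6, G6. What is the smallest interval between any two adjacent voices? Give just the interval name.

perfect 4th

Adjacent intervals: B4→E5 = perfect fourth; E5→C#6 = major sixth; C#6→G6 = diminished fifth.
The smallest is B4 to E5, a perfect fourth (5 semitones).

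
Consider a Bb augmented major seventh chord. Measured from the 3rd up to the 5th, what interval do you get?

The chord tones of Bb augmented major seventh are Bb-D-F#-A.
3rd = D; 5th = F#.
D up to F# spans 3 letter names and 4 semitones — a major third.

major 3rd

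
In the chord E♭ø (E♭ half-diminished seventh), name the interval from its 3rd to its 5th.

E♭ø (E♭ half-diminished seventh): E♭, G♭, B𝄫, D♭.
3rd = G♭; 5th = B𝄫.
3 letter names make it a third; at 3 semitones (a half step narrower than major) the quality is minor.

minor third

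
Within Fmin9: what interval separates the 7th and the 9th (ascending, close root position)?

major third

Fm9 (F minor ninth) is spelled F-A♭-C-E♭-G.
That puts E♭ below G.
Counting 3 letters and 4 half steps from E♭ gives a major third.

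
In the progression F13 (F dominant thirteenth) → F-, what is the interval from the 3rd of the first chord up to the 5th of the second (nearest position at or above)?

minor third

F13 (F dominant thirteenth) has A as its 3rd, and F- has C as its 5th.
From A to C: 3 semitones over a third = minor.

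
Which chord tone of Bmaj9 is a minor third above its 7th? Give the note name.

C#

Bmaj9 is spelled B, D#, F#, A#, C#.
The 7th is A#. A minor third above A# is C#.
C# is the chord's 9th.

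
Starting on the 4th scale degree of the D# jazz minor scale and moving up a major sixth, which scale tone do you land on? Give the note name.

The scale is D# E# F# G# A# B# C##.
The 4th scale degree is G#; a major sixth above that is E# — scale degree 2.

E#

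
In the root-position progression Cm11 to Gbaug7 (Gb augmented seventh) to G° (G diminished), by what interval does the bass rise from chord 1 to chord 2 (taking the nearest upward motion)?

diminished fifth

The roots are C and Gb.
5 letter names make it a fifth; at 6 semitones (a half step narrower than perfect) the quality is diminished.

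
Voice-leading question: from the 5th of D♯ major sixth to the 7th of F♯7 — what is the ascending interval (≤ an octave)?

diminished fifth

The 5th of D♯ major sixth is A♯; the 7th of F♯7 is E.
5 letter names make it a fifth; at 6 semitones (a half step narrower than perfect) the quality is diminished.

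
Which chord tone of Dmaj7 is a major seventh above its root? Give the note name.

C#

D major seventh: D-F♯-A-C♯.
The root is D. A major seventh above D is C♯.
C♯ is the chord's 7th.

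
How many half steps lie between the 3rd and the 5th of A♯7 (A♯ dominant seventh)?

3

A♯7: A♯–C𝄪–E♯–G♯.
C𝄪 to E♯ is a minor third: 3 semitones.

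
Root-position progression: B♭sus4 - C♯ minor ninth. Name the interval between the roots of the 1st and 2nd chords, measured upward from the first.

augmented second

The roots are B♭ and C♯.
2 letter names make it a second; at 3 semitones (a half step wider than major) the quality is augmented.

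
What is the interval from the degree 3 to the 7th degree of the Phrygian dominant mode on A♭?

Spelling the Phrygian dominant mode on A♭: A♭ B𝄫 C D♭ E♭ F♭ G♭.
So we need the interval from C up to G♭.
5 letter names make it a fifth; at 6 semitones (a half step narrower than perfect) the quality is diminished.

diminished fifth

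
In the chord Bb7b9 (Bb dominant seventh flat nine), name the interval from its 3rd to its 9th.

diminished seventh

The chord tones of Bb7b9 are Bb D F Ab Cb.
That puts D below Cb.
7 letter names make it a seventh; at 9 semitones (a whole step narrower than major) the quality is diminished.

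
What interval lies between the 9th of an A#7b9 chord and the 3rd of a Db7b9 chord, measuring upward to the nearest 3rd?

A#7b9 has B as its 9th, and Db7b9 has F as its 3rd.
From B to F: 6 semitones over a fifth = diminished.

diminished fifth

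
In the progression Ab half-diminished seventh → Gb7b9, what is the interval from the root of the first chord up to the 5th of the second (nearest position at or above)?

Ab half-diminished seventh has Ab as its root, and Gb7b9 has Db as its 5th.
Ab up to Db spans 4 letter names and 5 semitones — a perfect fourth.

P4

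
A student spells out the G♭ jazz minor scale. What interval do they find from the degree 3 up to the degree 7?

The scale runs G♭ A♭ B𝄫 C♭ D♭ E♭ F.
The degree 3 is B𝄫 and the 7th scale degree is F.
B𝄫 up to F is 8 semitones, a half step wider than a perfect fifth, so the interval is augmented.

A5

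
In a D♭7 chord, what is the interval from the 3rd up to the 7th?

diminished fifth

D♭7 is spelled D♭-F-A♭-C♭.
3rd = F; 7th = C♭.
5 letter names make it a fifth; at 6 semitones (a half step narrower than perfect) the quality is diminished.
This 3–7 tritone is the characteristic tension at the heart of the dominant sound.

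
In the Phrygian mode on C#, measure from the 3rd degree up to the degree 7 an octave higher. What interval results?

perfect twelfth

Spelling the Phrygian mode on C#: C# D E F# G# A B.
The 3rd degree is E and the 7th degree (up an octave) is B.
E up to B spans 12 letter names and 19 semitones — a perfect twelfth.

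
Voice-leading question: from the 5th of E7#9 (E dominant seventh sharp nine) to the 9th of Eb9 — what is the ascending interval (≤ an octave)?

E7#9 (E dominant seventh sharp nine) has B as its 5th, and Eb9 has F as its 9th.
From B to F: 6 semitones over a fifth = diminished.

diminished 5th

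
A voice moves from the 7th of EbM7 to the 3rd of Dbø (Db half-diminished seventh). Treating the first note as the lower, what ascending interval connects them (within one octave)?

diminished 3rd

The 7th of EbM7 is D; the 3rd of Dbø (Db half-diminished seventh) is Fb.
From D to Fb: 2 semitones over a third = diminished.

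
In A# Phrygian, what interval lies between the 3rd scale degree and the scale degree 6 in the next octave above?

A# phrygian: A# B C# D# E# F# G#.
So we need the interval from C# up to F#.
C# up to F# spans 11 letter names and 17 semitones — a perfect eleventh.

perfect 11th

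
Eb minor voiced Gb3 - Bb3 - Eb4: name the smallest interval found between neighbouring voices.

Adjacent intervals: Gb3→Bb3 = major third; Bb3→Eb4 = perfect fourth.
The smallest is Gb3 to Bb3, a major third (4 semitones).

major third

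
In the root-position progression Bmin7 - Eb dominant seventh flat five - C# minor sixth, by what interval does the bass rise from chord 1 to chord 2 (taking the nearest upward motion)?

The roots are B and Eb.
B up to Eb is 4 semitones, a half step narrower than a perfect fourth, so the interval is diminished.

diminished 4th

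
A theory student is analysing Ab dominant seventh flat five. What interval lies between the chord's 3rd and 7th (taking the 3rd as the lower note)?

diminished fifth

The chord tones of Ab dominant seventh flat five are Ab-C-Ebb-Gb.
3rd = C; 7th = Gb.
5 letter names make it a fifth; at 6 semitones (a half step narrower than perfect) the quality is diminished.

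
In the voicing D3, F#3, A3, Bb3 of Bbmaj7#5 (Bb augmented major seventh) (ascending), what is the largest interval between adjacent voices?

major third

Adjacent intervals: D3→F#3 = major third; F#3→A3 = minor third; A3→Bb3 = minor second.
The largest is D3 to F#3, a major third (4 semitones).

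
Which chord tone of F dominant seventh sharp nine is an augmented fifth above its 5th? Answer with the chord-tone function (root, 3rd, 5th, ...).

9th

Spelling the chord: F, A, C, Eb, G#.
The 5th is C. An augmented fifth above C is G#.
G# is the chord's 9th.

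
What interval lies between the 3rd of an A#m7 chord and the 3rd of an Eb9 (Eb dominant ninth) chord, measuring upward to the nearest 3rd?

diminished 5th

A#m7 has C# as its 3rd, and Eb9 (Eb dominant ninth) has G as its 3rd.
5 letter names make it a fifth; at 6 semitones (a half step narrower than perfect) the quality is diminished.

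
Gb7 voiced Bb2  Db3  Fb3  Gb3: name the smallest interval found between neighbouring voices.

Adjacent intervals: Bb2→Db3 = minor third; Db3→Fb3 = minor third; Fb3→Gb3 = major second.
The smallest is Fb3 to Gb3, a major second (2 semitones).

major 2nd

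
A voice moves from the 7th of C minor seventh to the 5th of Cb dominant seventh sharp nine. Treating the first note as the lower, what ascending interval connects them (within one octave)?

The 7th of C minor seventh is Bb; the 5th of Cb dominant seventh sharp nine is Gb.
Bb up to Gb is 8 semitones, a half step narrower than a major sixth, so the interval is minor.

minor 6th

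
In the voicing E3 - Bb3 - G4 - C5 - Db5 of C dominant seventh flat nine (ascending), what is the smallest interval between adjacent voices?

Adjacent intervals: E3→Bb3 = diminished fifth; Bb3→G4 = major sixth; G4→C5 = perfect fourth; C5→Db5 = minor second.
The smallest is C5 to Db5, a minor second (1 semitone).

minor second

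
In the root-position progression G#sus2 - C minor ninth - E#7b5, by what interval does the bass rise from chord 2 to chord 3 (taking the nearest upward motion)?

augmented 3rd

The roots are C and E#.
C up to E# is 5 semitones, a half step wider than a major third, so the interval is augmented.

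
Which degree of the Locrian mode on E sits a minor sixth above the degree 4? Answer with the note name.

F

The scale is E F G A B♭ C D.
The degree 4 is A; a minor sixth above that is F — scale degree 2.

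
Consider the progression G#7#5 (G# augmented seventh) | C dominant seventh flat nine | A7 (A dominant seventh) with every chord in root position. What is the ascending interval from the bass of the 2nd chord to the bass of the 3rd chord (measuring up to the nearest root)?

M6

The roots are C and A.
From C to A is 9 semitones, exactly the major sixth.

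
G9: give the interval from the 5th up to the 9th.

P5

G dominant ninth: G-B-D-F-A.
So we need the interval from D up to A.
Counting 5 letters and 7 half steps from D gives a perfect fifth.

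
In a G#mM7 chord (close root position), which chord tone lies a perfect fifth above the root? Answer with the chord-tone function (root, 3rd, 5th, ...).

5th

G#mM7 (G# minor-major seventh): G#-B-D#-F##.
The root is G#. A perfect fifth above G# is D#.
D# is the chord's 5th.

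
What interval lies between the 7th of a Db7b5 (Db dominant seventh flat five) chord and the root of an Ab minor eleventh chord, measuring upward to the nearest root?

Db7b5 (Db dominant seventh flat five) has Cb as its 7th, and Ab minor eleventh has Ab as its root.
Cb up to Ab spans 6 letter names and 9 semitones — a major sixth.

major 6th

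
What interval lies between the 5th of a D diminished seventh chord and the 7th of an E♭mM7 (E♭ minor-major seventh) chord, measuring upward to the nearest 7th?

The 5th of D diminished seventh is A♭; the 7th of E♭mM7 (E♭ minor-major seventh) is D.
From A♭ to D: 6 semitones over a fourth = augmented.

augmented fourth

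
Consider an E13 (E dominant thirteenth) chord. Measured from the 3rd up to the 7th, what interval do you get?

The chord tones of E13 are E-G#-B-D-F#-C#.
So we need the interval from G# up to D.
5 letter names make it a fifth; at 6 semitones (a half step narrower than perfect) the quality is diminished.

diminished 5th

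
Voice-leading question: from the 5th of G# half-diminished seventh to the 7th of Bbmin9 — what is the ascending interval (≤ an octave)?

The 5th of G# half-diminished seventh is D; the 7th of Bbmin9 is Ab.
5 letter names make it a fifth; at 6 semitones (a half step narrower than perfect) the quality is diminished.

diminished 5th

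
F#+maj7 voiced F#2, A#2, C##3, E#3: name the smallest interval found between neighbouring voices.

Adjacent intervals: F#2→A#2 = major third; A#2→C##3 = major third; C##3→E#3 = minor third.
The smallest is C##3 to E#3, a minor third (3 semitones).

m3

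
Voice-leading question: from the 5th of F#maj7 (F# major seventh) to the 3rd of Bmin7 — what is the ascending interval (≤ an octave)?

F#maj7 (F# major seventh) has C# as its 5th, and Bmin7 has D as its 3rd.
2 letter names make it a second; at 1 semitone (a half step narrower than major) the quality is minor.

minor 2nd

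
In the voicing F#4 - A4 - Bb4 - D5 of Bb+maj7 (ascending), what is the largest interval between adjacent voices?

Adjacent intervals: F#4→A4 = minor third; A4→Bb4 = minor second; Bb4→D5 = major third.
The largest is Bb4 to D5, a major third (4 semitones).

major 3rd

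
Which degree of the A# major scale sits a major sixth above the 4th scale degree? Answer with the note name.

B#

The scale is A# B# C## D# E# F## G##.
The 4th scale degree is D#; a major sixth above that is B# — scale degree 2.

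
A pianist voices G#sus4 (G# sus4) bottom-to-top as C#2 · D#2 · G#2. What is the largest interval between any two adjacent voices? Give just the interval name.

Adjacent intervals: C#2→D#2 = major second; D#2→G#2 = perfect fourth.
The largest is D#2 to G#2, a perfect fourth (5 semitones).

perfect 4th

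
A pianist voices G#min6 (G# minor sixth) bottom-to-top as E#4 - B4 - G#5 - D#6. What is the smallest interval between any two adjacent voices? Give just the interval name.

diminished 5th

Adjacent intervals: E#4→B4 = diminished fifth; B4→G#5 = major sixth; G#5→D#6 = perfect fifth.
The smallest is E#4 to B4, a diminished fifth (6 semitones).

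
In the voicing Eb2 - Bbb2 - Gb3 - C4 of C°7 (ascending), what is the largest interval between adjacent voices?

Adjacent intervals: Eb2→Bbb2 = diminished fifth; Bbb2→Gb3 = major sixth; Gb3→C4 = augmented fourth.
The largest is Bbb2 to Gb3, a major sixth (9 semitones).

major 6th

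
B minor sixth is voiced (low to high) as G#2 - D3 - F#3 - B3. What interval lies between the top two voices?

perfect fourth

Those voices are F#3 and B3.
From F# to B is 5 semitones, exactly the perfect fourth.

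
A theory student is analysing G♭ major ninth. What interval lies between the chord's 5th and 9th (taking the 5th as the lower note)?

perfect 5th

G♭maj9 is spelled G♭ B♭ D♭ F A♭.
That puts D♭ below A♭.
D♭ up to A♭ spans 5 letter names and 7 semitones — a perfect fifth.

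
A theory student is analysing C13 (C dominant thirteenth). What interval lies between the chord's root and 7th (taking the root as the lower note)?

minor 7th

The chord tones of C dominant thirteenth are C, E, G, B♭, D, A.
Root = C; 7th = B♭.
7 letter names make it a seventh; at 10 semitones (a half step narrower than major) the quality is minor.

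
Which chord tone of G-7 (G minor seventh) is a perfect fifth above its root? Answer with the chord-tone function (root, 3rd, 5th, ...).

The chord tones of G minor seventh are G–B♭–D–F.
The root is G. A perfect fifth above G is D.
D is the chord's 5th.

5th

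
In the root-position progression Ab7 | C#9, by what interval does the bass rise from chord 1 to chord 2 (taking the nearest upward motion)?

The roots are Ab and C#.
From Ab to C#: 5 semitones over a third = augmented.

A3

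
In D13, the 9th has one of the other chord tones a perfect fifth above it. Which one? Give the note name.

B

D13 is spelled D-F#-A-C-E-B.
The 9th is E. A perfect fifth above E is B.
B is the chord's 13th.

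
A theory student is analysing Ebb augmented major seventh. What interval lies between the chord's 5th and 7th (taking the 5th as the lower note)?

minor third

Ebb augmented major seventh: Ebb, Gb, Bb, Db.
5th = Bb; 7th = Db.
Bb up to Db is 3 semitones, a half step narrower than a major third, so the interval is minor.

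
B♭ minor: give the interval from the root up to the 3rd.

minor third

B♭m (B♭ minor) is spelled B♭–D♭–F.
So we need the interval from B♭ up to D♭.
From B♭ to D♭: 3 semitones over a third = minor.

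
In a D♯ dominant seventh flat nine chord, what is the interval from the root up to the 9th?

D♯ dominant seventh flat nine is spelled D♯-F𝄪-A♯-C♯-E.
Root = D♯; 9th = E.
D♯ up to E is 13 semitones, a half step narrower than a major ninth, so the interval is minor.

minor ninth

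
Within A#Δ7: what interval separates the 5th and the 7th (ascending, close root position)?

major third

A#maj7: A# C## E# G##.
So we need the interval from E# up to G##.
E# up to G## spans 3 letter names and 4 semitones — a major third.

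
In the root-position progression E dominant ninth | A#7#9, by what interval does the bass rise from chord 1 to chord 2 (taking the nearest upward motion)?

The roots are E and A#.
E up to A# is 6 semitones, a half step wider than a perfect fourth, so the interval is augmented.

augmented fourth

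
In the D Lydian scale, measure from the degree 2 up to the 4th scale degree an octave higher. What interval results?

major 10th

The scale runs D E F♯ G♯ A B C♯.
Degree 2 = E; 4th scale degree (up an octave) = G♯.
Counting 10 letters and 16 half steps from E gives a major tenth.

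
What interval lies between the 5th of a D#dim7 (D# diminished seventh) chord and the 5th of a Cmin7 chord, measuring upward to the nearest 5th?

The 5th of D#dim7 (D# diminished seventh) is A; the 5th of Cmin7 is G.
A up to G is 10 semitones, a half step narrower than a major seventh, so the interval is minor.

minor seventh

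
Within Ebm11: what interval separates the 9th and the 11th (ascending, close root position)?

The chord tones of Ebm11 are Eb–Gb–Bb–Db–F–Ab.
That puts F below Ab.
From F to Ab: 3 semitones over a third = minor.

minor 3rd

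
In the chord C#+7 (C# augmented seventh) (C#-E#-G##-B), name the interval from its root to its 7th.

minor seventh

That puts C# below B.
From C# to B: 10 semitones over a seventh = minor.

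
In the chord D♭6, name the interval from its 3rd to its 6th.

perfect 4th

Spelling the chord: D♭ F A♭ B♭.
That puts F below B♭.
Counting 4 letters and 5 half steps from F gives a perfect fourth.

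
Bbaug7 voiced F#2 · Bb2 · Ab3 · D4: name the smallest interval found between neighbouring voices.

diminished fourth

Adjacent intervals: F#2→Bb2 = diminished fourth; Bb2→Ab3 = minor seventh; Ab3→D4 = augmented fourth.
The smallest is F#2 to Bb2, a diminished fourth (4 semitones).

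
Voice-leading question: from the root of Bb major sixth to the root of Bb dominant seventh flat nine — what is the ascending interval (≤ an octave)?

perfect unison

The root of Bb major sixth is Bb; the root of Bb dominant seventh flat nine is Bb.
Counting 1 letters and 0 half steps from Bb gives a perfect unison.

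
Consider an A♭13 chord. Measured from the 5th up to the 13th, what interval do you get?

A♭13 (A♭ dominant thirteenth): A♭-C-E♭-G♭-B♭-F.
5th = E♭; 13th = F.
E♭ up to F spans 9 letter names and 14 semitones — a major ninth.

major ninth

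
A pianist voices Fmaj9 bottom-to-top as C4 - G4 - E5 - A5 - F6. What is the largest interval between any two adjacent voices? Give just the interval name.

major sixth

Adjacent intervals: C4→G4 = perfect fifth; G4→E5 = major sixth; E5→A5 = perfect fourth; A5→F6 = minor sixth.
The largest is G4 to E5, a major sixth (9 semitones).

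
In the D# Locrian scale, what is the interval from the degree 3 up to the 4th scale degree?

D# locrian: D# E F# G# A B C#.
That puts F# below G#.
F# up to G# spans 2 letter names and 2 semitones — a major second.

major second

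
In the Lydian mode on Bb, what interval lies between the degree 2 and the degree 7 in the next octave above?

major 13th

The scale runs Bb C D E F G A.
Degree 2 = C; 7th degree (up an octave) = A.
From C to A is 21 semitones, exactly the major thirteenth.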